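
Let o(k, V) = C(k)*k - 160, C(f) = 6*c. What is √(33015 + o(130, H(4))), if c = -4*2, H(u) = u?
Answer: √26615 ≈ 163.14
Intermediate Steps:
c = -8
C(f) = -48 (C(f) = 6*(-8) = -48)
o(k, V) = -160 - 48*k (o(k, V) = -48*k - 160 = -160 - 48*k)
√(33015 + o(130, H(4))) = √(33015 + (-160 - 48*130)) = √(33015 + (-160 - 6240)) = √(33015 - 6400) = √26615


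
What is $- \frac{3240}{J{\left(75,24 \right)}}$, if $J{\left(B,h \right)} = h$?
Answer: $-135$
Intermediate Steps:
$- \frac{3240}{J{\left(75,24 \right)}} = - \frac{3240}{24} = \left(-3240\right) \frac{1}{24} = -135$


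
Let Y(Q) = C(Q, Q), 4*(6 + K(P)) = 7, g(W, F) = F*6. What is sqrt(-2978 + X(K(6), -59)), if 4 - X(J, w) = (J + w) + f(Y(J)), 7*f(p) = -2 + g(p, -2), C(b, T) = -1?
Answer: I*sqrt(11635)/2 ≈ 53.933*I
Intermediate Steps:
g(W, F) = 6*F
K(P) = -17/4 (K(P) = -6 + (1/4)*7 = -6 + 7/4 = -17/4)
Y(Q) = -1
f(p) = -2 (f(p) = (-2 + 6*(-2))/7 = (-2 - 12)/7 = (1/7)*(-14) = -2)
X(J, w) = 6 - J - w (X(J, w) = 4 - ((J + w) - 2) = 4 - (-2 + J + w) = 4 + (2 - J - w) = 6 - J - w)
sqrt(-2978 + X(K(6), -59)) = sqrt(-2978 + (6 - 1*(-17/4) - 1*(-59))) = sqrt(-2978 + (6 + 17/4 + 59)) = sqrt(-2978 + 277/4) = sqrt(-11635/4) = I*sqrt(11635)/2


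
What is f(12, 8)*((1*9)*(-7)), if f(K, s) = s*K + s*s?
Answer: -10080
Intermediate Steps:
f(K, s) = s**2 + K*s (f(K, s) = K*s + s**2 = s**2 + K*s)
f(12, 8)*((1*9)*(-7)) = (8*(12 + 8))*((1*9)*(-7)) = (8*20)*(9*(-7)) = 160*(-63) = -10080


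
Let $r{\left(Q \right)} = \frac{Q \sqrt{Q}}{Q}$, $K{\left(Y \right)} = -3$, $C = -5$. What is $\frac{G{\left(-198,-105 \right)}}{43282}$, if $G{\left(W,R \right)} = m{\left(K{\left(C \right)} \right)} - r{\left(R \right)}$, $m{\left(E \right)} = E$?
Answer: $- \frac{3}{43282} - \frac{i \sqrt{105}}{43282} \approx -6.9313 \cdot 10^{-5} - 0.00023675 i$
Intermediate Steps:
$r{\left(Q \right)} = \sqrt{Q}$ ($r{\left(Q \right)} = \frac{Q^{\frac{3}{2}}}{Q} = \sqrt{Q}$)
$G{\left(W,R \right)} = -3 - \sqrt{R}$
$\frac{G{\left(-198,-105 \right)}}{43282} = \frac{-3 - \sqrt{-105}}{43282} = \left(-3 - i \sqrt{105}\right) \frac{1}{43282} = - \frac{3}{43282} - \frac{i \sqrt{105}}{43282}$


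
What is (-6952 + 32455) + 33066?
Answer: 58569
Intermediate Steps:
(-6952 + 32455) + 33066 = 25503 + 33066 = 58569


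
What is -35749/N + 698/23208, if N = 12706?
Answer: -205198501/73720212 ≈ -2.7835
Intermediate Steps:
-35749/N + 698/23208 = -35749/12706 + 698/23208 = -35749*1/12706 + 698*(1/23208) = -35749/12706 + 349/11604 = -205198501/73720212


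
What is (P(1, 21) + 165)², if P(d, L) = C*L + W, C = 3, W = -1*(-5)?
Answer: 54289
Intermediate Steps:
W = 5
P(d, L) = 5 + 3*L (P(d, L) = 3*L + 5 = 5 + 3*L)
(P(1, 21) + 165)² = ((5 + 3*21) + 165)² = ((5 + 63) + 165)² = (68 + 165)² = 233² = 54289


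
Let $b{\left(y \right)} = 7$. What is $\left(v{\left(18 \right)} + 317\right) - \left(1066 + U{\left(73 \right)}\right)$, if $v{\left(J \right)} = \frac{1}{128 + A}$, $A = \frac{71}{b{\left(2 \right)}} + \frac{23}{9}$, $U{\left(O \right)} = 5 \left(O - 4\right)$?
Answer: $- \frac{9697153}{8864} \approx -1094.0$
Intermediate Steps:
$U{\left(O \right)} = -20 + 5 O$ ($U{\left(O \right)} = 5 \left(-4 + O\right) = -20 + 5 O$)
$A = \frac{800}{63}$ ($A = \frac{71}{7} + \frac{23}{9} = \frac{800}{63} \approx 12.698$)
$v{\left(J \right)} = \frac{63}{8864}$ ($v{\left(J \right)} = \frac{1}{128 + \frac{800}{63}} = \frac{1}{\frac{8864}{63}} = \frac{63}{8864}$)
$\left(v{\left(18 \right)} + 317\right) - \left(1066 + U{\left(73 \right)}\right) = \left(\frac{63}{8864} + 317\right) - \left(1046 + 365\right) = \frac{2809951}{8864} - 1411 = - \frac{9697153}{8864}$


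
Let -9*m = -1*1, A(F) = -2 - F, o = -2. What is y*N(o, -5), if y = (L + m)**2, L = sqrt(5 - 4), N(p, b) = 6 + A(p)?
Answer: 200/27 ≈ 7.4074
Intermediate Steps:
m = 1/9 (m = -(-1)/9 = -1/9*(-1) = 1/9 ≈ 0.11111)
N(p, b) = 4 - p (N(p, b) = 6 + (-2 - p) = 4 - p)
L = 1 (L = sqrt(1) = 1)
y = 100/81 (y = (1 + 1/9)**2 = (10/9)**2 = 100/81 ≈ 1.2346)
y*N(o, -5) = 100*(4 - 1*(-2))/81 = 100*(4 + 2)/81 = (100/81)*6 = 200/27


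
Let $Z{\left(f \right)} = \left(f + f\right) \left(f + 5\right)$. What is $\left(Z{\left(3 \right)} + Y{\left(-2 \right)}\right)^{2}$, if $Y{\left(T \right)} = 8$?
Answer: $3136$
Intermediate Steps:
$Z{\left(f \right)} = 2 f \left(5 + f\right)$
$\left(Z{\left(3 \right)} + Y{\left(-2 \right)}\right)^{2} = \left(2 \cdot 3 \left(5 + 3\right) + 8\right)^{2} = \left(2 \cdot 3 \cdot 8 + 8\right)^{2} = \left(48 + 8\right)^{2} = 56^{2} = 3136$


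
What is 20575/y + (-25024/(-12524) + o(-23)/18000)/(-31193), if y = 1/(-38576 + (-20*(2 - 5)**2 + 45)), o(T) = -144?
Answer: -9723541230892338244/12208160375 ≈ -7.9648e+8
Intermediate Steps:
y = -1/38711 (y = 1/(-38576 + (-20*(-3)**2 + 45)) = 1/(-38576 + (-20*9 + 45)) = 1/(-38576 + (-180 + 45)) = 1/(-38576 - 135) = 1/(-38711) = -1/38711 ≈ -2.5832e-5)
20575/y + (-25024/(-12524) + o(-23)/18000)/(-31193) = 20575/(-1/38711) + (-25024/(-12524) - 144/18000)/(-31193) = 20575*(-38711) + (-25024*(-1/12524) - 144*1/18000)*(-1/31193) = -796478825 + (6256/3131 - 1/125)*(-1/31193) = -796478825 + (778869/391375)*(-1/31193) = -796478825 - 778869/12208160375 = -9723541230892338244/12208160375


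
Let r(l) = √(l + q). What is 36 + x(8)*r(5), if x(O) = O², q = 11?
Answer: 292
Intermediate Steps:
r(l) = √(11 + l) (r(l) = √(l + 11) = √(11 + l))
36 + x(8)*r(5) = 36 + 8²*√(11 + 5) = 36 + 64*√16 = 36 + 64*4 = 36 + 256 = 292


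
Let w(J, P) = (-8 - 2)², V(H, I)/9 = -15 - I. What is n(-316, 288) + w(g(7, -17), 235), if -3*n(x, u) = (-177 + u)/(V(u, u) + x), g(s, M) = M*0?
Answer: 304337/3043 ≈ 100.01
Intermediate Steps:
g(s, M) = 0
V(H, I) = -135 - 9*I (V(H, I) = 9*(-15 - I) = -135 - 9*I)
w(J, P) = 100 (w(J, P) = (-10)² = 100)
n(x, u) = -(-177 + u)/(3*(-135 + x - 9*u)) (n(x, u) = -(-177 + u)/(3*((-135 - 9*u) + x)) = -(-177 + u)/(3*(-135 + x - 9*u)))
n(-316, 288) + w(g(7, -17), 235) = (-177 + 288)/(3*(135 - 1*(-316) + 9*288)) + 100 = (⅓)*111/(135 + 316 + 2592) + 100 = (⅓)*111/3043 + 100 = (⅓)*(1/3043)*111 + 100 = 37/3043 + 100 = 304337/3043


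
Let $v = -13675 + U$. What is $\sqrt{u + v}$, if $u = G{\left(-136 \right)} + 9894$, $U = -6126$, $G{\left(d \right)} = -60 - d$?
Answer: $i \sqrt{9831} \approx 99.151 i$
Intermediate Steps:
$v = -19801$ ($v = -13675 - 6126 = -19801$)
$u = 9970$ ($u = \left(-60 - -136\right) + 9894 = \left(-60 + 136\right) + 9894 = 76 + 9894 = 9970$)
$\sqrt{u + v} = \sqrt{9970 - 19801} = \sqrt{-9831} = i \sqrt{9831}$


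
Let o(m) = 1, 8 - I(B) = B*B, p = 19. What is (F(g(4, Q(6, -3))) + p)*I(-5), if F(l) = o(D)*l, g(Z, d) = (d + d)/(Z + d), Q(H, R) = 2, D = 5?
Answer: -1003/3 ≈ -334.33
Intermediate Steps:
I(B) = 8 - B**2 (I(B) = 8 - B*B = 8 - B**2)
g(Z, d) = 2*d/(Z + d) (g(Z, d) = (2*d)/(Z + d) = 2*d/(Z + d))
F(l) = l (F(l) = 1*l = l)
(F(g(4, Q(6, -3))) + p)*I(-5) = (2*2/(4 + 2) + 19)*(8 - 1*(-5)**2) = (2*2/6 + 19)*(8 - 1*25) = (2*2*(1/6) + 19)*(8 - 25) = (2/3 + 19)*(-17) = (59/3)*(-17) = -1003/3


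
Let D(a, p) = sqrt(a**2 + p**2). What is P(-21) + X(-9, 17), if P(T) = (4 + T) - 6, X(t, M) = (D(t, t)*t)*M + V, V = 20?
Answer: -3 - 1377*sqrt(2) ≈ -1950.4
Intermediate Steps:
X(t, M) = 20 + M*t*sqrt(2)*sqrt(t**2) (X(t, M) = (sqrt(t**2 + t**2)*t)*M + 20 = (sqrt(2*t**2)*t)*M + 20 = ((sqrt(2)*sqrt(t**2))*t)*M + 20 = (t*sqrt(2)*sqrt(t**2))*M + 20 = M*t*sqrt(2)*sqrt(t**2) + 20 = 20 + M*t*sqrt(2)*sqrt(t**2))
P(T) = -2 + T
P(-21) + X(-9, 17) = (-2 - 21) + (20 + 17*(-9)*sqrt(2)*sqrt((-9)**2)) = -23 + (20 + 17*(-9)*sqrt(2)*sqrt(81)) = -23 + (20 + 17*(-9)*sqrt(2)*9) = -23 + (20 - 1377*sqrt(2)) = -3 - 1377*sqrt(2)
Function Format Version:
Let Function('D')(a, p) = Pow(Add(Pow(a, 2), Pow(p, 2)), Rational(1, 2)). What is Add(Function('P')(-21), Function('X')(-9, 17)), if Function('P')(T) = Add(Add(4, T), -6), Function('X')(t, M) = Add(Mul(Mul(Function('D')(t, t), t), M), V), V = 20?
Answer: Add(-3, Mul(-1377, Pow(2, Rational(1, 2)))) ≈ -1950.4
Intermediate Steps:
Function('X')(t, M) = Add(20, Mul(M, t, Pow(2, Rational(1, 2)), Pow(Pow(t, 2), Rational(1, 2)))) (Function('X')(t, M) = Add(Mul(Mul(Pow(Add(Pow(t, 2), Pow(t, 2)), Rational(1, 2)), t), M), 20) = Add(Mul(Mul(Pow(Mul(2, Pow(t, 2)), Rational(1, 2)), t), M), 20) = Add(Mul(Mul(Mul(Pow(2, Rational(1, 2)), Pow(Pow(t, 2), Rational(1, 2))), t), M), 20) = Add(Mul(Mul(t, Pow(2, Rational(1, 2)), Pow(Pow(t, 2), Rational(1, 2))), M), 20) = Add(Mul(M, t, Pow(2, Rational(1, 2)), Pow(Pow(t, 2), Rational(1, 2))), 20) = Add(20, Mul(M, t, Pow(2, Rational(1, 2)), Pow(Pow(t, 2), Rational(1, 2)))))
Function('P')(T) = Add(-2, T)
Add(Function('P')(-21), Function('X')(-9, 17)) = Add(Add(-2, -21), Add(20, Mul(17, -9, Pow(2, Rational(1, 2)), Pow(Pow(-9, 2), Rational(1, 2))))) = Add(-23, Add(20, Mul(17, -9, Pow(2, Rational(1, 2)), Pow(81, Rational(1, 2))))) = Add(-23, Add(20, Mul(17, -9, Pow(2, Rational(1, 2)), 9))) = Add(-23, Add(20, Mul(-1377, Pow(2, Rational(1, 2))))) = Add(-3, Mul(-1377, Pow(2, Rational(1, 2))))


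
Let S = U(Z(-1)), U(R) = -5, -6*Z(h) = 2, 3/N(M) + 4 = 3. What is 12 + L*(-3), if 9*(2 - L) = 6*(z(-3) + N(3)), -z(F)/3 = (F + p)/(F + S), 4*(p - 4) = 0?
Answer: ¾ ≈ 0.75000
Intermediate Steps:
p = 4 (p = 4 + (¼)*0 = 4 + 0 = 4)
N(M) = -3 (N(M) = 3/(-4 + 3) = 3/(-1) = 3*(-1) = -3)
Z(h) = -⅓ (Z(h) = -⅙*2 = -⅓)
S = -5
z(F) = -3*(4 + F)/(-5 + F) (z(F) = -3*(F + 4)/(F - 5) = -3*(4 + F)/(-5 + F))
L = 15/4 (L = 2 - 2*(3*(-4 - 1*(-3))/(-5 - 3) - 3)/3 = 2 - 2*(3*(-4 + 3)/(-8) - 3)/3 = 2 - 2*(3*(-⅛)*(-1) - 3)/3 = 2 - 2*(3/8 - 3)/3 = 2 - 2*(-21)/(3*8) = 2 - ⅑*(-63/4) = 2 + 7/4 = 15/4 ≈ 3.7500)
12 + L*(-3) = 12 + (15/4)*(-3) = 12 - 45/4 = ¾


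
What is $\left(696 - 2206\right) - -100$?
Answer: $-1410$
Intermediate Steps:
$\left(696 - 2206\right) - -100 = \left(696 - 2206\right) + 100 = -1510 + 100 = -1410$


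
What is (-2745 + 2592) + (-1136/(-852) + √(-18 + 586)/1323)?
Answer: -455/3 + 2*√142/1323 ≈ -151.65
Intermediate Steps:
(-2745 + 2592) + (-1136/(-852) + √(-18 + 586)/1323) = -153 + (-1136*(-1/852) + √568*(1/1323)) = -153 + (4/3 + (2*√142)*(1/1323)) = -153 + (4/3 + 2*√142/1323) = -455/3 + 2*√142/1323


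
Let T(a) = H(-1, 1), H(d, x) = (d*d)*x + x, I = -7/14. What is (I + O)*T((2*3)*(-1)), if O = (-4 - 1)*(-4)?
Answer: 39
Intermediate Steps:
I = -½ (I = -7*1/14 = -½ ≈ -0.50000)
H(d, x) = x + x*d² (H(d, x) = d²*x + x = x*d² + x = x + x*d²)
T(a) = 2 (T(a) = 1*(1 + (-1)²) = 1*(1 + 1) = 1*2 = 2)
O = 20 (O = -5*(-4) = 20)
(I + O)*T((2*3)*(-1)) = (-½ + 20)*2 = (39/2)*2 = 39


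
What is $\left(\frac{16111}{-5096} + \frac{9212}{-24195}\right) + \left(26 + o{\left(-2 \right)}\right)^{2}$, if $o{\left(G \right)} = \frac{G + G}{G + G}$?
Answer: $\frac{89447287883}{123297720} \approx 725.46$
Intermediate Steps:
$o{\left(G \right)} = 1$ ($o{\left(G \right)} = \frac{2 G}{2 G} = 2 G \frac{1}{2 G} = 1$)
$\left(\frac{16111}{-5096} + \frac{9212}{-24195}\right) + \left(26 + o{\left(-2 \right)}\right)^{2} = \left(\frac{16111}{-5096} + \frac{9212}{-24195}\right) + \left(26 + 1\right)^{2} = \left(16111 \left(- \frac{1}{5096}\right) + 9212 \left(- \frac{1}{24195}\right)\right) + 27^{2} = \left(- \frac{16111}{5096} - \frac{9212}{24195}\right) + 729 = - \frac{436749997}{123297720} + 729 = \frac{89447287883}{123297720}$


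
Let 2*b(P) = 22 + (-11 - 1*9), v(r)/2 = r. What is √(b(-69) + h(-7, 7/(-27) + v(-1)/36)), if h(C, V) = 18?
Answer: √19 ≈ 4.3589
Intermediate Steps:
v(r) = 2*r
b(P) = 1 (b(P) = (22 + (-11 - 1*9))/2 = (22 + (-11 - 9))/2 = (22 - 20)/2 = (½)*2 = 1)
√(b(-69) + h(-7, 7/(-27) + v(-1)/36)) = √(1 + 18) = √19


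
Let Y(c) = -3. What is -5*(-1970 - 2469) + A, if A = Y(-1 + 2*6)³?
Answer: 22168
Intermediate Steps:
A = -27 (A = (-3)³ = -27)
-5*(-1970 - 2469) + A = -5*(-1970 - 2469) - 27 = -5*(-4439) - 27 = 22195 - 27 = 22168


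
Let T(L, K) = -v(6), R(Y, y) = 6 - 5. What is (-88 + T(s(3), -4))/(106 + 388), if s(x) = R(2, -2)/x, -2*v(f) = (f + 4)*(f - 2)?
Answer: -34/247 ≈ -0.13765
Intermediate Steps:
R(Y, y) = 1
v(f) = -(-2 + f)*(4 + f)/2 (v(f) = -(f + 4)*(f - 2)/2 = -(4 + f)*(-2 + f)/2 = -(-2 + f)*(4 + f)/2)
s(x) = 1/x
T(L, K) = 20 (T(L, K) = -(4 - 1*6 - 1/2*6**2) = -(4 - 6 - 1/2*36) = -(4 - 6 - 18) = -1*(-20) = 20)
(-88 + T(s(3), -4))/(106 + 388) = (-88 + 20)/(106 + 388) = -68/494 = -68*1/494 = -34/247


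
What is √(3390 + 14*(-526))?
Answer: I*√3974 ≈ 63.04*I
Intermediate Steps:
√(3390 + 14*(-526)) = √(3390 - 7364) = √(-3974) = I*√3974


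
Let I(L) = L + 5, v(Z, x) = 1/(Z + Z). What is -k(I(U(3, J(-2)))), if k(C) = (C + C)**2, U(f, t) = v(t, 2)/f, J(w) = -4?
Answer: -14161/144 ≈ -98.340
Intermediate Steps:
v(Z, x) = 1/(2*Z)
U(f, t) = 1/(2*f*t) (U(f, t) = (1/(2*t))/f = 1/(2*f*t))
I(L) = 5 + L
k(C) = 4*C**2 (k(C) = (2*C)**2 = 4*C**2)
-k(I(U(3, J(-2)))) = -4*(5 + (1/2)/(3*(-4)))**2 = -4*(5 + (1/2)*(1/3)*(-1/4))**2 = -4*(5 - 1/24)**2 = -4*(119/24)**2 = -4*14161/576 = -1*14161/144 = -14161/144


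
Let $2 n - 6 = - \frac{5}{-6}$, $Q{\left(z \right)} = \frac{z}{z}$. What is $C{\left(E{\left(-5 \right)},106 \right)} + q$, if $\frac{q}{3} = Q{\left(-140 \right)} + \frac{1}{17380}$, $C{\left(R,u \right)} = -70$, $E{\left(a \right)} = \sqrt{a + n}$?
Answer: $- \frac{1164457}{17380} \approx -67.0$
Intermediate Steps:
$Q{\left(z \right)} = 1$
$n = \frac{41}{12}$ ($n = 3 + \frac{\left(-5\right) \frac{1}{-6}}{2} = 3 + \frac{\left(-5\right) \left(- \frac{1}{6}\right)}{2} = 3 + \frac{1}{2} \cdot \frac{5}{6} = 3 + \frac{5}{12} = \frac{41}{12} \approx 3.4167$)
$E{\left(a \right)} = \sqrt{\frac{41}{12} + a}$ ($E{\left(a \right)} = \sqrt{a + \frac{41}{12}} = \sqrt{\frac{41}{12} + a}$)
$q = \frac{52143}{17380}$ ($q = 3 \left(1 + \frac{1}{17380}\right) = 3 \cdot \frac{17381}{17380} = \frac{52143}{17380} \approx 3.0002$)
$C{\left(E{\left(-5 \right)},106 \right)} + q = -70 + \frac{52143}{17380} = - \frac{1164457}{17380}$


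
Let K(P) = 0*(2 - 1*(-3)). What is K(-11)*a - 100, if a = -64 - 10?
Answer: -100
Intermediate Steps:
K(P) = 0 (K(P) = 0*(2 + 3) = 0*5 = 0)
a = -74
K(-11)*a - 100 = 0*(-74) - 100 = 0 - 100 = -100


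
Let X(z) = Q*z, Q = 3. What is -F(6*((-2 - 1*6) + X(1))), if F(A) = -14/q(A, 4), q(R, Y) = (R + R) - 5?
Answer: -14/65 ≈ -0.21538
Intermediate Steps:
q(R, Y) = -5 + 2*R (q(R, Y) = 2*R - 5 = -5 + 2*R)
X(z) = 3*z
F(A) = -14/(-5 + 2*A)
-F(6*((-2 - 1*6) + X(1))) = -(-14)/(-5 + 2*(6*((-2 - 1*6) + 3*1))) = -(-14)/(-5 + 2*(6*((-2 - 6) + 3))) = -(-14)/(-5 + 2*(6*(-8 + 3))) = -(-14)/(-5 + 2*(6*(-5))) = -(-14)/(-5 + 2*(-30)) = -(-14)/(-5 - 60) = -(-14)/(-65) = -(-14)*(-1)/65 = -1*14/65 = -14/65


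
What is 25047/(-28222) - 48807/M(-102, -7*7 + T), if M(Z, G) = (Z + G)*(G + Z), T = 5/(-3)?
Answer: -8825419647/2959979804 ≈ -2.9816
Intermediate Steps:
T = -5/3 (T = 5*(-⅓) = -5/3 ≈ -1.6667)
M(Z, G) = (G + Z)² (M(Z, G) = (G + Z)*(G + Z) = (G + Z)²)
25047/(-28222) - 48807/M(-102, -7*7 + T) = 25047/(-28222) - 48807/((-7*7 - 5/3) - 102)² = 25047*(-1/28222) - 48807/((-49 - 5/3) - 102)² = -25047/28222 - 48807/(-152/3 - 102)² = -25047/28222 - 48807/((-458/3)²) = -25047/28222 - 48807/209764/9 = -25047/28222 - 48807*9/209764 = -25047/28222 - 439263/209764 = -8825419647/2959979804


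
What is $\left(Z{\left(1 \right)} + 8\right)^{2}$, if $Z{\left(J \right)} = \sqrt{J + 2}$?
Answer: $\left(8 + \sqrt{3}\right)^{2} \approx 94.713$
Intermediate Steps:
$Z{\left(J \right)} = \sqrt{2 + J}$
$\left(Z{\left(1 \right)} + 8\right)^{2} = \left(\sqrt{2 + 1} + 8\right)^{2} = \left(\sqrt{3} + 8\right)^{2} = \left(8 + \sqrt{3}\right)^{2}$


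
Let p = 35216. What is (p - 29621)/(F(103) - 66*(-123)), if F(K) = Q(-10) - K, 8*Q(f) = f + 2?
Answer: 5595/8014 ≈ 0.69815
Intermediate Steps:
Q(f) = 1/4 + f/8 (Q(f) = (f + 2)/8 = (2 + f)/8 = 1/4 + f/8)
F(K) = -1 - K (F(K) = (1/4 + (1/8)*(-10)) - K = (1/4 - 5/4) - K = -1 - K)
(p - 29621)/(F(103) - 66*(-123)) = (35216 - 29621)/((-1 - 1*103) - 66*(-123)) = 5595/((-1 - 103) + 8118) = 5595/(-104 + 8118) = 5595/8014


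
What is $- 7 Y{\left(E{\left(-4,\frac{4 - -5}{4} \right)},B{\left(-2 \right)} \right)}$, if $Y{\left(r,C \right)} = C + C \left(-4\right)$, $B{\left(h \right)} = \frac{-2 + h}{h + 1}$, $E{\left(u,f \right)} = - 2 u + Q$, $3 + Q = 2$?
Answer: $84$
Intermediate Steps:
$Q = -1$ ($Q = -3 + 2 = -1$)
$E{\left(u,f \right)} = -1 - 2 u$ ($E{\left(u,f \right)} = - 2 u - 1 = -1 - 2 u$)
$B{\left(h \right)} = \frac{-2 + h}{1 + h}$
$Y{\left(r,C \right)} = - 3 C$ ($Y{\left(r,C \right)} = C - 4 C = - 3 C$)
$- 7 Y{\left(E{\left(-4,\frac{4 - -5}{4} \right)},B{\left(-2 \right)} \right)} = - 7 \left(- 3 \frac{-2 - 2}{1 - 2}\right) = - 7 \left(- 3 \frac{1}{-1} \left(-4\right)\right) = - 7 \left(- 3 \left(\left(-1\right) \left(-4\right)\right)\right) = - 7 \left(\left(-3\right) 4\right) = \left(-7\right) \left(-12\right) = 84$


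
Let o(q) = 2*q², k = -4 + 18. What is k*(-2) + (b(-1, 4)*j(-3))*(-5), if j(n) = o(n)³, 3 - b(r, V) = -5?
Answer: -233308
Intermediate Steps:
b(r, V) = 8 (b(r, V) = 3 - 1*(-5) = 3 + 5 = 8)
k = 14
j(n) = 8*n⁶ (j(n) = (2*n²)³ = 8*n⁶)
k*(-2) + (b(-1, 4)*j(-3))*(-5) = 14*(-2) + (8*(8*(-3)⁶))*(-5) = -28 + (8*(8*729))*(-5) = -28 + (8*5832)*(-5) = -28 + 46656*(-5) = -28 - 233280 = -233308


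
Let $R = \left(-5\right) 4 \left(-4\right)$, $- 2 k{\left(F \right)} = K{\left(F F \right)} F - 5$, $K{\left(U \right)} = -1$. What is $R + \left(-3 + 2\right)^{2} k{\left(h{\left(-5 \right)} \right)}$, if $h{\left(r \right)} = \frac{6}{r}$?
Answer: $\frac{819}{10} \approx 81.9$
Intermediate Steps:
$k{\left(F \right)} = \frac{5}{2} + \frac{F}{2}$ ($k{\left(F \right)} = - \frac{- F - 5}{2} = - \frac{-5 - F}{2} = \frac{5}{2} + \frac{F}{2}$)
$R = 80$ ($R = \left(-20\right) \left(-4\right) = 80$)
$R + \left(-3 + 2\right)^{2} k{\left(h{\left(-5 \right)} \right)} = 80 + \left(-3 + 2\right)^{2} \left(\frac{5}{2} + \frac{6 \frac{1}{-5}}{2}\right) = 80 + \left(-1\right)^{2} \left(\frac{5}{2} + \frac{6 \left(- \frac{1}{5}\right)}{2}\right) = 80 + 1 \left(\frac{5}{2} + \frac{1}{2} \left(- \frac{6}{5}\right)\right) = 80 + 1 \left(\frac{5}{2} - \frac{3}{5}\right) = 80 + 1 \cdot \frac{19}{10} = 80 + \frac{19}{10} = \frac{819}{10}$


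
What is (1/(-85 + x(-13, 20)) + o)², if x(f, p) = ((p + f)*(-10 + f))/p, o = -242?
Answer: 202843945924/3463321 ≈ 58569.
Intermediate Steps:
x(f, p) = (-10 + f)*(f + p)/p (x(f, p) = ((f + p)*(-10 + f))/p = ((-10 + f)*(f + p))/p = (-10 + f)*(f + p)/p)
(1/(-85 + x(-13, 20)) + o)² = (1/(-85 + ((-13)² - 10*(-13) + 20*(-10 - 13))/20) - 242)² = (1/(-85 + (169 + 130 + 20*(-23))/20) - 242)² = (1/(-85 + (169 + 130 - 460)/20) - 242)² = (1/(-85 + (1/20)*(-161)) - 242)² = (1/(-85 - 161/20) - 242)² = (1/(-1861/20) - 242)² = (-20/1861 - 242)² = (-450382/1861)² = 202843945924/3463321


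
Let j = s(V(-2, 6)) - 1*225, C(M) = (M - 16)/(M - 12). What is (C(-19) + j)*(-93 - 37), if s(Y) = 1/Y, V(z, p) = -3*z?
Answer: 2704585/93 ≈ 29082.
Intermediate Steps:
C(M) = (-16 + M)/(-12 + M)
j = -1349/6 (j = 1/(-3*(-2)) - 1*225 = 1/6 - 225 = ⅙ - 225 = -1349/6 ≈ -224.83)
(C(-19) + j)*(-93 - 37) = ((-16 - 19)/(-12 - 19) - 1349/6)*(-93 - 37) = (-35/(-31) - 1349/6)*(-130) = (-1/31*(-35) - 1349/6)*(-130) = (35/31 - 1349/6)*(-130) = -41609/186*(-130) = 2704585/93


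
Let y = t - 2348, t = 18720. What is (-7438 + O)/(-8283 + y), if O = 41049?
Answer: 33611/8089 ≈ 4.1552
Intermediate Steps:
y = 16372 (y = 18720 - 2348 = 16372)
(-7438 + O)/(-8283 + y) = (-7438 + 41049)/(-8283 + 16372) = 33611/8089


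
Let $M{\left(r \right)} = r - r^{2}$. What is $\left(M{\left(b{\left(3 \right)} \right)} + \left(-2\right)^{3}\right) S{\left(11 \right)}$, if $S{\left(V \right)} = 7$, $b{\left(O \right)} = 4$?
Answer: $-140$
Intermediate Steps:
$\left(M{\left(b{\left(3 \right)} \right)} + \left(-2\right)^{3}\right) S{\left(11 \right)} = \left(4 \left(1 - 4\right) + \left(-2\right)^{3}\right) 7 = \left(4 \left(1 - 4\right) - 8\right) 7 = \left(4 \left(-3\right) - 8\right) 7 = \left(-12 - 8\right) 7 = \left(-20\right) 7 = -140$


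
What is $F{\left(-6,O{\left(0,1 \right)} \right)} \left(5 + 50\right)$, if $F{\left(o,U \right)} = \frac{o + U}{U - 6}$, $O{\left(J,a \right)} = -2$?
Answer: $55$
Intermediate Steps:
$F{\left(o,U \right)} = \frac{U + o}{-6 + U}$
$F{\left(-6,O{\left(0,1 \right)} \right)} \left(5 + 50\right) = \frac{-2 - 6}{-6 - 2} \left(5 + 50\right) = \frac{1}{-8} \left(-8\right) 55 = \left(- \frac{1}{8}\right) \left(-8\right) 55 = 1 \cdot 55 = 55$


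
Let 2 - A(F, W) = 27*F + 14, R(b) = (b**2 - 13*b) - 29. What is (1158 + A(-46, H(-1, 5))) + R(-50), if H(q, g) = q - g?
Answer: 5509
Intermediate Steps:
R(b) = -29 + b**2 - 13*b
A(F, W) = -12 - 27*F (A(F, W) = 2 - (27*F + 14) = 2 - (14 + 27*F) = 2 + (-14 - 27*F) = -12 - 27*F)
(1158 + A(-46, H(-1, 5))) + R(-50) = (1158 + (-12 - 27*(-46))) + (-29 + (-50)**2 - 13*(-50)) = (1158 + (-12 + 1242)) + (-29 + 2500 + 650) = (1158 + 1230) + 3121 = 2388 + 3121 = 5509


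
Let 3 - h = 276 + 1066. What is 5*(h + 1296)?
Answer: -215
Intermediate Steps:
h = -1339 (h = 3 - (276 + 1066) = 3 - 1*1342 = 3 - 1342 = -1339)
5*(h + 1296) = 5*(-1339 + 1296) = 5*(-43) = -215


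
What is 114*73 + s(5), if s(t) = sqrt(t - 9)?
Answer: 8322 + 2*I ≈ 8322.0 + 2.0*I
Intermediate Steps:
s(t) = sqrt(-9 + t)
114*73 + s(5) = 114*73 + sqrt(-9 + 5) = 8322 + sqrt(-4) = 8322 + 2*I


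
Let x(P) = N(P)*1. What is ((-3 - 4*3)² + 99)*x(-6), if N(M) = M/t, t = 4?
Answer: -486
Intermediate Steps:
N(M) = M/4
x(P) = P/4 (x(P) = (P/4)*1 = P/4)
((-3 - 4*3)² + 99)*x(-6) = ((-3 - 4*3)² + 99)*((¼)*(-6)) = ((-3 - 12)² + 99)*(-3/2) = ((-15)² + 99)*(-3/2) = (225 + 99)*(-3/2) = 324*(-3/2) = -486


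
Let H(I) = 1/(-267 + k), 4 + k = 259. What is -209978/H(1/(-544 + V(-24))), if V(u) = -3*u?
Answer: 2519736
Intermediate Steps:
k = 255 (k = -4 + 259 = 255)
H(I) = -1/12 (H(I) = 1/(-267 + 255) = 1/(-12) = -1/12)
-209978/H(1/(-544 + V(-24))) = -209978/(-1/12) = -209978*(-12) = 2519736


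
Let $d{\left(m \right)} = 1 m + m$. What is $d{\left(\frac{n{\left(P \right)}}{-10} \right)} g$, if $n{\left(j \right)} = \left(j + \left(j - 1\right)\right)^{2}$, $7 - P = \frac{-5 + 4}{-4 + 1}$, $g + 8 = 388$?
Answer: $- \frac{104044}{9} \approx -11560.0$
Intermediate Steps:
$g = 380$ ($g = -8 + 388 = 380$)
$P = \frac{20}{3}$ ($P = 7 - \frac{-5 + 4}{-4 + 1} = 7 - - \frac{1}{-3} = 7 - \left(-1\right) \left(- \frac{1}{3}\right) = 7 - \frac{1}{3} = \frac{20}{3} \approx 6.6667$)
$n{\left(j \right)} = \left(-1 + 2 j\right)^{2}$ ($n{\left(j \right)} = \left(j + \left(-1 + j\right)\right)^{2} = \left(-1 + 2 j\right)^{2}$)
$d{\left(m \right)} = 2 m$ ($d{\left(m \right)} = m + m = 2 m$)
$d{\left(\frac{n{\left(P \right)}}{-10} \right)} g = 2 \frac{\left(-1 + 2 \cdot \frac{20}{3}\right)^{2}}{-10} \cdot 380 = 2 \left(-1 + \frac{40}{3}\right)^{2} \left(- \frac{1}{10}\right) 380 = 2 \left(\frac{37}{3}\right)^{2} \left(- \frac{1}{10}\right) 380 = 2 \cdot \frac{1369}{9} \left(- \frac{1}{10}\right) 380 = 2 \left(- \frac{1369}{90}\right) 380 = \left(- \frac{1369}{45}\right) 380 = - \frac{104044}{9}$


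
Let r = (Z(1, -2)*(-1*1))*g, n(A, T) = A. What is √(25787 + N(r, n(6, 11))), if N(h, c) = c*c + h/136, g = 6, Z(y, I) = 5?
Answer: √29851133/34 ≈ 160.69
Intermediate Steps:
r = -30 (r = (5*(-1*1))*6 = (5*(-1))*6 = -5*6 = -30)
N(h, c) = c² + h/136 (N(h, c) = c² + h*(1/136) = c² + h/136)
√(25787 + N(r, n(6, 11))) = √(25787 + (6² + (1/136)*(-30))) = √(25787 + (36 - 15/68)) = √(25787 + 2433/68) = √(1755949/68) = √29851133/34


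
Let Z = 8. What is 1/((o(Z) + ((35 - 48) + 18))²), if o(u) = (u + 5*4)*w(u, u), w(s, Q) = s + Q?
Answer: 1/205209 ≈ 4.8731e-6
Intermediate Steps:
w(s, Q) = Q + s
o(u) = 2*u*(20 + u) (o(u) = (u + 5*4)*(u + u) = (u + 20)*(2*u) = (20 + u)*(2*u) = 2*u*(20 + u))
1/((o(Z) + ((35 - 48) + 18))²) = 1/((2*8*(20 + 8) + ((35 - 48) + 18))²) = 1/((2*8*28 + (-13 + 18))²) = 1/((448 + 5)²) = 1/(453²) = 1/205209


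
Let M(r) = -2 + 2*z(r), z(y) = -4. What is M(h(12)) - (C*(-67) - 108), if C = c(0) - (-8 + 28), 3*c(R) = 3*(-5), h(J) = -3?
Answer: -1577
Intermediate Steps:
c(R) = -5 (c(R) = (3*(-5))/3 = (1/3)*(-15) = -5)
M(r) = -10 (M(r) = -2 + 2*(-4) = -2 - 8 = -10)
C = -25 (C = -5 - (-8 + 28) = -5 - 1*20 = -5 - 20 = -25)
M(h(12)) - (C*(-67) - 108) = -10 - (-25*(-67) - 108) = -10 - (1675 - 108) = -10 - 1*1567 = -10 - 1567 = -1577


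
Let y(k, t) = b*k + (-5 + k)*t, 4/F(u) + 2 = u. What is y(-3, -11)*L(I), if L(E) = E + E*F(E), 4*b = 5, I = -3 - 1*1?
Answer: -337/3 ≈ -112.33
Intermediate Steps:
F(u) = 4/(-2 + u)
I = -4 (I = -3 - 1 = -4)
b = 5/4 (b = (¼)*5 = 5/4 ≈ 1.2500)
y(k, t) = 5*k/4 + t*(-5 + k) (y(k, t) = 5*k/4 + (-5 + k)*t = 5*k/4 + t*(-5 + k))
L(E) = E + 4*E/(-2 + E) (L(E) = E + E*(4/(-2 + E)) = E + 4*E/(-2 + E))
y(-3, -11)*L(I) = (-5*(-11) + (5/4)*(-3) - 3*(-11))*(-4*(2 - 4)/(-2 - 4)) = (55 - 15/4 + 33)*(-4*(-2)/(-6)) = 337*(-4*(-⅙)*(-2))/4 = (337/4)*(-4/3) = -337/3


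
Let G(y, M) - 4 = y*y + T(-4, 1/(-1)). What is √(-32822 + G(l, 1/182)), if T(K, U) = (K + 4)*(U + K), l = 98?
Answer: I*√23214 ≈ 152.36*I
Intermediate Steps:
T(K, U) = (4 + K)*(K + U)
G(y, M) = 4 + y² (G(y, M) = 4 + (y*y + ((-4)² + 4*(-4) + 4/(-1) - 4/(-1))) = 4 + (y² + (16 - 16 + 4*(-1) - 4*(-1))) = 4 + (y² + (16 - 16 - 4 + 4)) = 4 + (y² + 0) = 4 + y²)
√(-32822 + G(l, 1/182)) = √(-32822 + (4 + 98²)) = √(-32822 + (4 + 9604)) = √(-32822 + 9608) = √(-23214) = I*√23214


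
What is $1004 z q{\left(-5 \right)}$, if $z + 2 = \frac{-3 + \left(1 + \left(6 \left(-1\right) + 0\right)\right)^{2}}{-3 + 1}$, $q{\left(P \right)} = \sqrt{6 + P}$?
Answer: $-13052$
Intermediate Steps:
$z = -13$ ($z = -2 + \frac{-3 + \left(1 + \left(6 \left(-1\right) + 0\right)\right)^{2}}{-3 + 1} = -2 + \frac{-3 + \left(1 + \left(-6 + 0\right)\right)^{2}}{-2} = -2 + \left(-3 + \left(1 - 6\right)^{2}\right) \left(- \frac{1}{2}\right) = -2 + \left(-3 + \left(-5\right)^{2}\right) \left(- \frac{1}{2}\right) = -2 + \left(-3 + 25\right) \left(- \frac{1}{2}\right) = -2 + 22 \left(- \frac{1}{2}\right) = -2 - 11 = -13$)
$1004 z q{\left(-5 \right)} = 1004 \left(- 13 \sqrt{6 - 5}\right) = 1004 \left(- 13 \sqrt{1}\right) = 1004 \left(\left(-13\right) 1\right) = 1004 \left(-13\right) = -13052$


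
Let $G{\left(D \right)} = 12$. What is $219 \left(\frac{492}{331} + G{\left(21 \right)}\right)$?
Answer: $\frac{977616}{331} \approx 2953.5$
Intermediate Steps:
$219 \left(\frac{492}{331} + G{\left(21 \right)}\right) = 219 \left(\frac{492}{331} + 12\right) = 219 \cdot \frac{4464}{331} = \frac{977616}{331}$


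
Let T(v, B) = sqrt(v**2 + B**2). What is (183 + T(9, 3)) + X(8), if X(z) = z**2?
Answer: 247 + 3*sqrt(10) ≈ 256.49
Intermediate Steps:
T(v, B) = sqrt(B**2 + v**2)
(183 + T(9, 3)) + X(8) = (183 + sqrt(3**2 + 9**2)) + 8**2 = (183 + sqrt(9 + 81)) + 64 = (183 + sqrt(90)) + 64 = (183 + 3*sqrt(10)) + 64 = 247 + 3*sqrt(10)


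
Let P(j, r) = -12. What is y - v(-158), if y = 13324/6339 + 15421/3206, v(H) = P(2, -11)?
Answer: 54906353/2903262 ≈ 18.912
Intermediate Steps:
v(H) = -12
y = 20067209/2903262 (y = 13324*(1/6339) + 15421*(1/3206) = 13324/6339 + 2203/458 = 20067209/2903262 ≈ 6.9119)
y - v(-158) = 20067209/2903262 - 1*(-12) = 20067209/2903262 + 12 = 54906353/2903262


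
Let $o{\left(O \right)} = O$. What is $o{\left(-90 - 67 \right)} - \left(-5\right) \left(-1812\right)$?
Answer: $-9217$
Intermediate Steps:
$o{\left(-90 - 67 \right)} - \left(-5\right) \left(-1812\right) = \left(-90 - 67\right) - \left(-5\right) \left(-1812\right) = -157 - 9060 = -9217$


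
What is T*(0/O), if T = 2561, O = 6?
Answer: 0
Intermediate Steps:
T*(0/O) = 2561*(0/6) = 2561*((⅙)*0) = 2561*0 = 0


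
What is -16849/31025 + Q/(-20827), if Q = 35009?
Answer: -1437068348/646157675 ≈ -2.2240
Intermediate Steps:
-16849/31025 + Q/(-20827) = -16849/31025 + 35009/(-20827) = -16849*1/31025 + 35009*(-1/20827) = -16849/31025 - 35009/20827 = -1437068348/646157675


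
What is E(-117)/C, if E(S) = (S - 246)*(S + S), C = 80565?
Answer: 28314/26855 ≈ 1.0543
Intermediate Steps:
E(S) = 2*S*(-246 + S) (E(S) = (-246 + S)*(2*S) = 2*S*(-246 + S))
E(-117)/C = (2*(-117)*(-246 - 117))/80565 = (2*(-117)*(-363))*(1/80565) = 84942*(1/80565) = 28314/26855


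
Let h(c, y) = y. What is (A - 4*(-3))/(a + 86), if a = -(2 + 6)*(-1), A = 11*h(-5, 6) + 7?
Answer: 85/94 ≈ 0.90425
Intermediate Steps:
A = 73 (A = 11*6 + 7 = 66 + 7 = 73)
a = 8 (a = -8*(-1) = -1*(-8) = 8)
(A - 4*(-3))/(a + 86) = (73 - 4*(-3))/(8 + 86) = (73 + 12)/94 = 85*(1/94) = 85/94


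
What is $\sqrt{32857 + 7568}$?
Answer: $35 \sqrt{33} \approx 201.06$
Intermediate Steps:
$\sqrt{32857 + 7568} = \sqrt{40425} = 35 \sqrt{33}$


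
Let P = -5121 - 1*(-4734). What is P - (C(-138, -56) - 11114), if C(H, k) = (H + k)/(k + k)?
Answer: 600615/56 ≈ 10725.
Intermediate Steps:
C(H, k) = (H + k)/(2*k) (C(H, k) = (H + k)/((2*k)) = (H + k)*(1/(2*k)) = (H + k)/(2*k))
P = -387 (P = -5121 + 4734 = -387)
P - (C(-138, -56) - 11114) = -387 - ((½)*(-138 - 56)/(-56) - 11114) = -387 - ((½)*(-1/56)*(-194) - 11114) = -387 - (97/56 - 11114) = -387 - 1*(-622287/56) = -387 + 622287/56 = 600615/56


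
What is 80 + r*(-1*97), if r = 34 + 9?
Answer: -4091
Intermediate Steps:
r = 43
80 + r*(-1*97) = 80 + 43*(-1*97) = 80 + 43*(-97) = 80 - 4171 = -4091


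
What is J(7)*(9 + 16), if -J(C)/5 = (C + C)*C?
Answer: -12250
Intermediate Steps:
J(C) = -10*C² (J(C) = -5*(C + C)*C = -5*2*C*C = -10*C²)
J(7)*(9 + 16) = (-10*7²)*(9 + 16) = -10*49*25 = -490*25 = -12250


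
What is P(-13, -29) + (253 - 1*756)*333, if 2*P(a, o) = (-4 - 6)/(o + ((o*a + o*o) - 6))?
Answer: -198151322/1183 ≈ -1.6750e+5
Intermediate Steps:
P(a, o) = -5/(-6 + o + o² + a*o) (P(a, o) = ((-4 - 6)/(o + ((o*a + o*o) - 6)))/2 = (-10/(o + ((a*o + o²) - 6)))/2 = (-10/(o + ((o² + a*o) - 6)))/2 = (-10/(o + (-6 + o² + a*o)))/2 = (-10/(-6 + o + o² + a*o))/2 = -5/(-6 + o + o² + a*o))
P(-13, -29) + (253 - 1*756)*333 = -5/(-6 - 29 + (-29)² - 13*(-29)) + (253 - 1*756)*333 = -5/(-6 - 29 + 841 + 377) + (253 - 756)*333 = -5/1183 - 503*333 = -5*1/1183 - 167499 = -5/1183 - 167499 = -198151322/1183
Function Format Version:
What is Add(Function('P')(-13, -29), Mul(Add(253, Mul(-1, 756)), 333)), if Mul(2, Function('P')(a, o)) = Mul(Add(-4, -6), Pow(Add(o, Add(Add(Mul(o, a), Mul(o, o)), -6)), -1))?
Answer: Rational(-198151322, 1183) ≈ -1.6750e+5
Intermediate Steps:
Function('P')(a, o) = Mul(-5, Pow(Add(-6, o, Pow(o, 2), Mul(a, o)), -1)) (Function('P')(a, o) = Mul(Rational(1, 2), Mul(Add(-4, -6), Pow(Add(o, Add(Add(Mul(o, a), Mul(o, o)), -6)), -1))) = Mul(Rational(1, 2), Mul(-10, Pow(Add(o, Add(Add(Mul(a, o), Pow(o, 2)), -6)), -1))) = Mul(Rational(1, 2), Mul(-10, Pow(Add(o, Add(Add(Pow(o, 2), Mul(a, o)), -6)), -1))) = Mul(Rational(1, 2), Mul(-10, Pow(Add(o, Add(-6, Pow(o, 2), Mul(a, o))), -1))) = Mul(Rational(1, 2), Mul(-10, Pow(Add(-6, o, Pow(o, 2), Mul(a, o)), -1))) = Mul(-5, Pow(Add(-6, o, Pow(o, 2), Mul(a, o)), -1)))
Add(Function('P')(-13, -29), Mul(Add(253, Mul(-1, 756)), 333)) = Add(Mul(-5, Pow(Add(-6, -29, Pow(-29, 2), Mul(-13, -29)), -1)), Mul(Add(253, Mul(-1, 756)), 333)) = Add(Mul(-5, Pow(Add(-6, -29, 841, 377), -1)), Mul(Add(253, -756), 333)) = Add(Mul(-5, Pow(1183, -1)), Mul(-503, 333)) = Add(Mul(-5, Rational(1, 1183)), -167499) = Add(Rational(-5, 1183), -167499) = Rational(-198151322, 1183)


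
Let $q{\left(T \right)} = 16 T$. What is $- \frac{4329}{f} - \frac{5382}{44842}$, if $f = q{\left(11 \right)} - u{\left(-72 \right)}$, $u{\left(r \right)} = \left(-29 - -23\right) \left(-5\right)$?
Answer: $- \frac{97453395}{3273466} \approx -29.771$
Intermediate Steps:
$u{\left(r \right)} = 30$ ($u{\left(r \right)} = \left(-29 + 23\right) \left(-5\right) = \left(-6\right) \left(-5\right) = 30$)
$f = 146$ ($f = 16 \cdot 11 - 30 = 176 - 30 = 146$)
$- \frac{4329}{f} - \frac{5382}{44842} = - \frac{4329}{146} - \frac{5382}{44842} = \left(-4329\right) \frac{1}{146} - \frac{2691}{22421} = - \frac{4329}{146} - \frac{2691}{22421} = - \frac{97453395}{3273466}$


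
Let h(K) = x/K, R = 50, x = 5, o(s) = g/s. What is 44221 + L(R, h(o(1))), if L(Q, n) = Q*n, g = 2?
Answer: 44346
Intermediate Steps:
o(s) = 2/s
h(K) = 5/K
44221 + L(R, h(o(1))) = 44221 + 50*(5/((2/1))) = 44221 + 50*(5/((2*1))) = 44221 + 50*(5/2) = 44221 + 125 = 44346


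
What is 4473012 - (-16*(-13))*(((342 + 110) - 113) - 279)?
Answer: 4460532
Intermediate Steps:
4473012 - (-16*(-13))*(((342 + 110) - 113) - 279) = 4473012 - 208*((452 - 113) - 279) = 4473012 - 208*(339 - 279) = 4473012 - 208*60 = 4473012 - 1*12480 = 4473012 - 12480 = 4460532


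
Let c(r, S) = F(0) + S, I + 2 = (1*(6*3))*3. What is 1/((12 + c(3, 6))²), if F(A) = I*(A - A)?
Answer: 1/324 ≈ 0.0030864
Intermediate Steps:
I = 52 (I = -2 + (1*(6*3))*3 = -2 + (1*18)*3 = -2 + 18*3 = -2 + 54 = 52)
F(A) = 0 (F(A) = 52*(A - A) = 52*0 = 0)
c(r, S) = S (c(r, S) = 0 + S = S)
1/((12 + c(3, 6))²) = 1/((12 + 6)²) = 1/(18²) = 1/324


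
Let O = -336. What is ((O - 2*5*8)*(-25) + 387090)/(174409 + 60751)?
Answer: 39749/23516 ≈ 1.6903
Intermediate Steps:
((O - 2*5*8)*(-25) + 387090)/(174409 + 60751) = ((-336 - 2*5*8)*(-25) + 387090)/(174409 + 60751) = ((-336 - 10*8)*(-25) + 387090)/235160 = ((-336 - 80)*(-25) + 387090)*(1/235160) = (-416*(-25) + 387090)*(1/235160) = (10400 + 387090)*(1/235160) = 397490*(1/235160) = 39749/23516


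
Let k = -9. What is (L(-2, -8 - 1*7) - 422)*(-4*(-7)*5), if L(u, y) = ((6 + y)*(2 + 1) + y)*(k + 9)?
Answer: -59080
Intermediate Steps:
L(u, y) = 0 (L(u, y) = ((6 + y)*(2 + 1) + y)*(-9 + 9) = ((6 + y)*3 + y)*0 = ((18 + 3*y) + y)*0 = (18 + 4*y)*0 = 0)
(L(-2, -8 - 1*7) - 422)*(-4*(-7)*5) = (0 - 422)*(-4*(-7)*5) = -11816*5 = -422*140 = -59080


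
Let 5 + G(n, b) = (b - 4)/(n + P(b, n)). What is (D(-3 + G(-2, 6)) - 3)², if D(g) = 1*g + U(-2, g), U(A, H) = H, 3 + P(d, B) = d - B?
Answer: 2809/9 ≈ 312.11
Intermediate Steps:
P(d, B) = -3 + d - B (P(d, B) = -3 + (d - B) = -3 + d - B)
G(n, b) = -5 + (-4 + b)/(-3 + b) (G(n, b) = -5 + (b - 4)/(n + (-3 + b - n)) = -5 + (-4 + b)/(-3 + b))
D(g) = 2*g (D(g) = 1*g + g = g + g = 2*g)
(D(-3 + G(-2, 6)) - 3)² = (2*(-3 + (11 - 4*6)/(-3 + 6)) - 3)² = (2*(-3 + (11 - 24)/3) - 3)² = (2*(-3 + (⅓)*(-13)) - 3)² = (2*(-3 - 13/3) - 3)² = (2*(-22/3) - 3)² = (-44/3 - 3)² = (-53/3)² = 2809/9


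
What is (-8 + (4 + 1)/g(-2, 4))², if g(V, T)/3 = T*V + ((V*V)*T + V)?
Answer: 19321/324 ≈ 59.633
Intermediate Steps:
g(V, T) = 3*V + 3*T*V + 3*T*V² (g(V, T) = 3*(T*V + ((V*V)*T + V)) = 3*(T*V + (V²*T + V)) = 3*(T*V + (T*V² + V)) = 3*(T*V + (V + T*V²)) = 3*(V + T*V + T*V²) = 3*V + 3*T*V + 3*T*V²)
(-8 + (4 + 1)/g(-2, 4))² = (-8 + (4 + 1)/((3*(-2)*(1 + 4 + 4*(-2)))))² = (-8 + 5/((3*(-2)*(1 + 4 - 8))))² = (-8 + 5/((3*(-2)*(-3))))² = (-8 + 5/18)² = (-139/18)² = 19321/324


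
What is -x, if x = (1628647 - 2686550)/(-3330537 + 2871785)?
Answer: -151129/65536 ≈ -2.3060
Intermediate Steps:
x = 151129/65536 (x = -1057903/(-458752) = -1057903*(-1/458752) = 151129/65536 ≈ 2.3060)
-x = -1*151129/65536 = -151129/65536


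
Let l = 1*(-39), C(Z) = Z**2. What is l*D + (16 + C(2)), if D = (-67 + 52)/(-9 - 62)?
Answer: 835/71 ≈ 11.761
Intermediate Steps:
l = -39
D = 15/71 (D = -15/(-71) = -15*(-1/71) = 15/71 ≈ 0.21127)
l*D + (16 + C(2)) = -39*15/71 + (16 + 2**2) = -585/71 + (16 + 4) = -585/71 + 20 = 835/71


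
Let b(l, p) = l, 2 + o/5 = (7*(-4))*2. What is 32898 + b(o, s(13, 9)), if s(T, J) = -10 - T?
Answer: 32608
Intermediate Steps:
o = -290 (o = -10 + 5*((7*(-4))*2) = -10 + 5*(-28*2) = -10 + 5*(-56) = -10 - 280 = -290)
32898 + b(o, s(13, 9)) = 32898 - 290 = 32608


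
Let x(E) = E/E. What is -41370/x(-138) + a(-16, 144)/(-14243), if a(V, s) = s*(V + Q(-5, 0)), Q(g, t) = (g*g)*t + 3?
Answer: -589231038/14243 ≈ -41370.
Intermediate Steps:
x(E) = 1
Q(g, t) = 3 + t*g**2 (Q(g, t) = g**2*t + 3 = t*g**2 + 3 = 3 + t*g**2)
a(V, s) = s*(3 + V) (a(V, s) = s*(V + (3 + 0*(-5)**2)) = s*(V + (3 + 0*25)) = s*(V + (3 + 0)) = s*(V + 3) = s*(3 + V))
-41370/x(-138) + a(-16, 144)/(-14243) = -41370/1 + (144*(3 - 16))/(-14243) = -41370*1 + (144*(-13))*(-1/14243) = -41370 - 1872*(-1/14243) = -41370 + 1872/14243 = -589231038/14243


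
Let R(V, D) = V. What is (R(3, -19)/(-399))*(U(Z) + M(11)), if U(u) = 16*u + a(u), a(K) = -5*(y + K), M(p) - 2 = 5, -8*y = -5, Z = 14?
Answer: -1263/1064 ≈ -1.1870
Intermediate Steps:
y = 5/8 (y = -⅛*(-5) = 5/8 ≈ 0.62500)
M(p) = 7 (M(p) = 2 + 5 = 7)
a(K) = -25/8 - 5*K (a(K) = -5*(5/8 + K) = -25/8 - 5*K)
U(u) = -25/8 + 11*u (U(u) = 16*u + (-25/8 - 5*u) = -25/8 + 11*u)
(R(3, -19)/(-399))*(U(Z) + M(11)) = (3/(-399))*((-25/8 + 11*14) + 7) = (3*(-1/399))*((-25/8 + 154) + 7) = -(1207/8 + 7)/133 = -1/133*1263/8 = -1263/1064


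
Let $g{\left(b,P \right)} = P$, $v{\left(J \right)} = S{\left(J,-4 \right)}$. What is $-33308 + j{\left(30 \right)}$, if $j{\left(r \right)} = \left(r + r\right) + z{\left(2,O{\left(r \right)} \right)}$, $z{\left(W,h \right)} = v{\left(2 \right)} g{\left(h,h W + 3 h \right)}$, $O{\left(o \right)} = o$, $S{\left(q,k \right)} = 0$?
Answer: $-33248$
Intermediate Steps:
$v{\left(J \right)} = 0$
$z{\left(W,h \right)} = 0$ ($z{\left(W,h \right)} = 0 \left(h W + 3 h\right) = 0 \left(W h + 3 h\right) = 0 \left(3 h + W h\right) = 0$)
$j{\left(r \right)} = 2 r$ ($j{\left(r \right)} = \left(r + r\right) + 0 = 2 r + 0 = 2 r$)
$-33308 + j{\left(30 \right)} = -33308 + 2 \cdot 30 = -33308 + 60 = -33248$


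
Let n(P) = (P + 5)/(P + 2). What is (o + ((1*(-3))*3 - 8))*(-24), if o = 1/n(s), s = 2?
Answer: 2760/7 ≈ 394.29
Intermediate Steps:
n(P) = (5 + P)/(2 + P)
o = 4/7 (o = 1/((5 + 2)/(2 + 2)) = 1/(7/4) = 4/7 ≈ 0.57143)
(o + ((1*(-3))*3 - 8))*(-24) = (4/7 + ((1*(-3))*3 - 8))*(-24) = (4/7 + (-3*3 - 8))*(-24) = (4/7 + (-9 - 8))*(-24) = (4/7 - 17)*(-24) = -115/7*(-24) = 2760/7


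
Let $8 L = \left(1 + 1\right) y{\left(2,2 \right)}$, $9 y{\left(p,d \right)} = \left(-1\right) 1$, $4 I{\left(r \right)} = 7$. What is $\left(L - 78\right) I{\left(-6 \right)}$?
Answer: $- \frac{19663}{144} \approx -136.55$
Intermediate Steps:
$I{\left(r \right)} = \frac{7}{4}$ ($I{\left(r \right)} = \frac{1}{4} \cdot 7 = \frac{7}{4}$)
$y{\left(p,d \right)} = - \frac{1}{9}$ ($y{\left(p,d \right)} = \frac{\left(-1\right) 1}{9} = \frac{1}{9} \left(-1\right) = - \frac{1}{9}$)
$L = - \frac{1}{36}$ ($L = \frac{\left(1 + 1\right) \left(- \frac{1}{9}\right)}{8} = \frac{2 \left(- \frac{1}{9}\right)}{8} = \frac{1}{8} \left(- \frac{2}{9}\right) = - \frac{1}{36} \approx -0.027778$)
$\left(L - 78\right) I{\left(-6 \right)} = \left(- \frac{1}{36} - 78\right) \frac{7}{4} = \left(- \frac{2809}{36}\right) \frac{7}{4} = - \frac{19663}{144}$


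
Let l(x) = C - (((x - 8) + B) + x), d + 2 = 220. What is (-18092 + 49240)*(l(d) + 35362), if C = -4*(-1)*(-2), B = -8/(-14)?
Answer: 7615000744/7 ≈ 1.0879e+9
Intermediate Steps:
B = 4/7 (B = -8*(-1/14) = 4/7 ≈ 0.57143)
d = 218 (d = -2 + 220 = 218)
C = -8 (C = 4*(-2) = -8)
l(x) = -4/7 - 2*x (l(x) = -8 - (((x - 8) + 4/7) + x) = -8 - (((-8 + x) + 4/7) + x) = -8 - ((-52/7 + x) + x) = -8 - (-52/7 + 2*x) = -8 + (52/7 - 2*x) = -4/7 - 2*x)
(-18092 + 49240)*(l(d) + 35362) = (-18092 + 49240)*((-4/7 - 2*218) + 35362) = 31148*((-4/7 - 436) + 35362) = 31148*(-3056/7 + 35362) = 31148*(244478/7) = 7615000744/7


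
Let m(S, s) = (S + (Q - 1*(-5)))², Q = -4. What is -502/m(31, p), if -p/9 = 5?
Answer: -251/512 ≈ -0.49023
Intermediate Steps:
p = -45 (p = -9*5 = -45)
m(S, s) = (1 + S)² (m(S, s) = (S + (-4 - 1*(-5)))² = (S + (-4 + 5))² = (S + 1)² = (1 + S)²)
-502/m(31, p) = -502/(1 + 31)² = -502/(32²) = -502/1024 = -502*1/1024 = -251/512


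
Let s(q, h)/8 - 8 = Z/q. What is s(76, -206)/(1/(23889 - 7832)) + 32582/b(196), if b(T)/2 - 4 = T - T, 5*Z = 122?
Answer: 407725517/380 ≈ 1.0730e+6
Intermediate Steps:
Z = 122/5 (Z = (⅕)*122 = 122/5 ≈ 24.400)
b(T) = 8 (b(T) = 8 + 2*(T - T) = 8 + 2*0 = 8 + 0 = 8)
s(q, h) = 64 + 976/(5*q) (s(q, h) = 64 + 8*(122/(5*q)) = 64 + 976/(5*q))
s(76, -206)/(1/(23889 - 7832)) + 32582/b(196) = (64 + (976/5)/76)/(1/(23889 - 7832)) + 32582/8 = (64 + (976/5)*(1/76))/(1/16057) + 32582*(⅛) = (64 + 244/95)/(1/16057) + 16291/4 = (6324/95)*16057 + 16291/4 = 101544468/95 + 16291/4 = 407725517/380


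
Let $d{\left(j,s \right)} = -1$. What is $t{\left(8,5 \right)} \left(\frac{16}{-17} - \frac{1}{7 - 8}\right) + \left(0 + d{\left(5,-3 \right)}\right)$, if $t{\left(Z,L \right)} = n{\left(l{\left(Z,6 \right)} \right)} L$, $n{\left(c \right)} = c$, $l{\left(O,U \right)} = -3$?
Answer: $- \frac{32}{17} \approx -1.8824$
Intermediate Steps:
$t{\left(Z,L \right)} = - 3 L$
$t{\left(8,5 \right)} \left(\frac{16}{-17} - \frac{1}{7 - 8}\right) + \left(0 + d{\left(5,-3 \right)}\right) = \left(-3\right) 5 \left(\frac{16}{-17} - \frac{1}{7 - 8}\right) + \left(0 - 1\right) = - 15 \left(16 \left(- \frac{1}{17}\right) - \frac{1}{7 - 8}\right) - 1 = - 15 \left(- \frac{16}{17} - \frac{1}{-1}\right) - 1 = - 15 \left(- \frac{16}{17} - -1\right) - 1 = - 15 \left(- \frac{16}{17} + 1\right) - 1 = \left(-15\right) \frac{1}{17} - 1 = - \frac{15}{17} - 1 = - \frac{32}{17}$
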